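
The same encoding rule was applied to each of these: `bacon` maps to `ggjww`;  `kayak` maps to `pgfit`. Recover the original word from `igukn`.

dance

In bacon: b→g is +5, a→g is +6, c→j is +7, o→w is +8 — the shift increases by 1 each position. Each letter shifts forward by (position + 5), i.e. 5, 6, 7, … — the shift grows by one for each successive letter.
Undoing it on igukn: i−5=d, g−6=a, u−7=n, k−8=c, n−9=e.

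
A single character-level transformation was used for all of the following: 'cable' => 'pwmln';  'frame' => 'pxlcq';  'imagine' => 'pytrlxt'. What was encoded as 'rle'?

The output letters match the input read backwards, each shifted +11: cable reversed is elbac. Two steps: reverse the string, then apply a Caesar shift of +11.
Reversing it on rle: shift back: r−11=g, l−11=a, e−11=t → gat; then reverse → tag.

tag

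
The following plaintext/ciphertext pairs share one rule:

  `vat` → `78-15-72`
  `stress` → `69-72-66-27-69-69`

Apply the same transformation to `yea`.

87-27-15

v(#22)→78 and a(#1)→15: differences scale by 3, so n = 3·pos + 12. The formula is n = 3×(alphabet index, a=1) + 12.
On yea: y=25→87, e=5→27, a=1→15.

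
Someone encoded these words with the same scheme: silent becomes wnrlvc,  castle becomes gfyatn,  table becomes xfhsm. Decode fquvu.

bloom

In silent: s→w is +4, i→n is +5, l→r is +6, e→l is +7 — the shift increases by 1 each position. Letter i (0-indexed) is shifted by i+4, so successive shifts are 4, 5, 6, ….
Reversing it on fquvu: f−4=b, q−5=l, u−6=o, v−7=o, u−8=m.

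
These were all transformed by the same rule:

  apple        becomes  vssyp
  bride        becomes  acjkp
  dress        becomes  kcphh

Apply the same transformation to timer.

mjdpc

Treating letters as 0–25, the rule is x ↦ 5x + 21 (mod 26).
On timer: t(19)→5·19+21≡12=m; i(8)→5·8+21≡9=j; m(12)→5·12+21≡3=d; e(4)→5·4+21≡15=p; r(17)→5·17+21≡2=c (all mod 26).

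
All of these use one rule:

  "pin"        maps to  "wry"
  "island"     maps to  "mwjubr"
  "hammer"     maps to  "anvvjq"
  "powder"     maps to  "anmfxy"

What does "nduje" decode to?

value

Two steps: reverse the string, then apply a Caesar shift of +9.
Decoding nduje: shift back: n−9=e, d−9=u, u−9=l, j−9=a, e−9=v → eulav; then reverse → value.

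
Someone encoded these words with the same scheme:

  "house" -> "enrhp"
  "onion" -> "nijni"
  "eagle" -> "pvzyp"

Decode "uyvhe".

flash

h(7)→e(4) and o(14)→n(13) fit y≡5x+21 (mod 26); the inverse of 5 mod 26 is 21. This is an affine cipher: with a=0,…,z=25, each position x becomes (5x+21) mod 26.
Reversing it on uyvhe: u(20)→21·(20−21)≡5=f; y(24)→21·(24−21)≡11=l; v(21)→21·(21−21)≡0=a; h(7)→21·(7−21)≡18=s; e(4)→21·(4−21)≡7=h (all mod 26).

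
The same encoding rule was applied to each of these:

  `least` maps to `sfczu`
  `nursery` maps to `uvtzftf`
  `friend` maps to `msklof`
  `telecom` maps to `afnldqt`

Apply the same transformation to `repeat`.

yfrlbv

Shifts by position in least: pos 0: l→s (+7), pos 1: e→f (+1), pos 2: a→c (+2), pos 3: s→z (+7), pos 4: t→u (+1) — repeating every 3. It's a Vigenère-style cipher with numeric key [7,1,2]: position i shifts by key[i mod 3].
On repeat: r+7=y, e+1=f, p+2=r, e+7=l, a+1=b, t+2=v.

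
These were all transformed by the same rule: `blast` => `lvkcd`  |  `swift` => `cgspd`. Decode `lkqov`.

Each letter is shifted forward by 10 in the alphabet (a Caesar shift of +10).
Undoing it on lkqov: l−10=b, k−10=a, q−10=g, o−10=e, v−10=l.

bagel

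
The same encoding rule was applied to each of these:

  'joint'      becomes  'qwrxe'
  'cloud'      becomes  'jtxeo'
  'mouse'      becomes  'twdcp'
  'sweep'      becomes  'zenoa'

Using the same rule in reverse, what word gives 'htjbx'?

In joint: j→q is +7, o→w is +8, i→r is +9, n→x is +10 — the shift increases by 1 each position. Each letter shifts forward by (position + 7), i.e. 7, 8, 9, … — the shift grows by one for each successive letter.
Reversing it on htjbx: h−7=a, t−8=l, j−9=a, b−10=r, x−11=m.

alarm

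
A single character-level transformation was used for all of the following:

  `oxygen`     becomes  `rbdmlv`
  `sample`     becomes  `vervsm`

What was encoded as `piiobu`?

In oxygen: o→r is +3, x→b is +4, y→d is +5, g→m is +6 — the shift increases by 1 each position. The shift increases by 1 at each position, starting from +3: 3, 4, 5, ….
Reversing it on piiobu: p−3=m, i−4=e, i−5=d, o−6=i, b−7=u, u−8=m.

medium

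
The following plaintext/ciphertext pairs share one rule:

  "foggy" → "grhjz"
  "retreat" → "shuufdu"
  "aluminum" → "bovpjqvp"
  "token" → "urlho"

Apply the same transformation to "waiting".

xdjwjqh

It's a Vigenère-style cipher with numeric key [1,3]: position i shifts by key[i mod 2].
Applying it to waiting: w+1=x, a+3=d, i+1=j, t+3=w, i+1=j, n+3=q, g+1=h.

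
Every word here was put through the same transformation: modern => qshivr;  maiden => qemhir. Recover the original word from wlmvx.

Compare letters: m→q is +4, o→s is +4, d→h is +4 — a constant shift. Each letter is shifted forward by 4 in the alphabet (a Caesar shift of +4).
Reversing it on wlmvx: w−4=s, l−4=h, m−4=i, v−4=r, x−4=t.

shirt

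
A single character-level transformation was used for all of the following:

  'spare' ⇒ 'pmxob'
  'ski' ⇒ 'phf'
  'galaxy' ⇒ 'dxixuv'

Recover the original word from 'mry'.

pub

It's a constant shift of +23 (ROT23).
Reversing it on mry: m−23=p, r−23=u, y−23=b.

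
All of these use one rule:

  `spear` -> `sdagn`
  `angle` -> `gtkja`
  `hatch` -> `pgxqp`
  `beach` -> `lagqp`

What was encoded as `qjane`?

Treating letters as 0–25, the rule is x ↦ 5x + 6 (mod 26).
Reversing it on qjane: q(16)→21·(16−6)≡2=c; j(9)→21·(9−6)≡11=l; a(0)→21·(0−6)≡4=e; n(13)→21·(13−6)≡17=r; e(4)→21·(4−6)≡10=k (all mod 26).

clerk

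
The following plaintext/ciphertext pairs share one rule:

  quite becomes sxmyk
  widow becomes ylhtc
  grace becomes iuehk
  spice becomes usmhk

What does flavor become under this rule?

hoeauy

In quite: q→s is +2, u→x is +3, i→m is +4, t→y is +5 — the shift increases by 1 each position. Each letter shifts forward by (position + 2), i.e. 2, 3, 4, … — the shift grows by one for each successive letter.
Applying it to flavor: f+2=h, l+3=o, a+4=e, v+5=a, o+6=u, r+7=y.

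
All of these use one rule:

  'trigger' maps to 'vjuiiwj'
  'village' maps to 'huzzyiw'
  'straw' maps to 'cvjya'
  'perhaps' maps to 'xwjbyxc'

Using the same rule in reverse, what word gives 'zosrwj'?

lumber

t(19)→v(21) and r(17)→j(9) fit y≡19x+24 (mod 26); the inverse of 19 mod 26 is 11. Each letter's alphabet position (a=0..z=25) is mapped through 19·x+24 mod 26 — an affine cipher.
Undoing it on zosrwj: z(25)→11·(25−24)≡11=l; o(14)→11·(14−24)≡20=u; s(18)→11·(18−24)≡12=m; r(17)→11·(17−24)≡1=b; w(22)→11·(22−24)≡4=e; j(9)→11·(9−24)≡17=r (all mod 26).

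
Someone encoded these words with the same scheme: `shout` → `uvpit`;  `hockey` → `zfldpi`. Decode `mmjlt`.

The output letters match the input read backwards, each shifted +1: shout reversed is tuohs. Two steps: reverse the string, then apply a Caesar shift of +1.
Undoing it on mmjlt: shift back: m−1=l, m−1=l, j−1=i, l−1=k, t−1=s → lliks; then reverse → skill.

skill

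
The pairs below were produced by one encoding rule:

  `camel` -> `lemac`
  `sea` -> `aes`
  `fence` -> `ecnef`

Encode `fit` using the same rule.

The output letters match the input read backwards: camel reversed is lemac. The word is simply reversed.
For fit: reverse → tif.

tif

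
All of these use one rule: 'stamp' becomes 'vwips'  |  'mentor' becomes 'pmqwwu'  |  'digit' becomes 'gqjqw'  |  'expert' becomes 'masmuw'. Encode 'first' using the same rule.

iquvw

The shift depends on letter class: consonant s→v is +3, but vowel a→i is +8. Vowels shift forward by 8 and consonants shift forward by 3.
For first: f(cons)+3=i, i(vowel)+8=q, r(cons)+3=u, s(cons)+3=v, t(cons)+3=w.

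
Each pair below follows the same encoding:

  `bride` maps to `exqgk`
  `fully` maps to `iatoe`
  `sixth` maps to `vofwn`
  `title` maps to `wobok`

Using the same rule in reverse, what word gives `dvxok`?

apple

It's a Vigenère-style cipher with numeric key [3,6,8]: position i shifts by key[i mod 3].
Undoing it on dvxok: d−3=a, v−6=p, x−8=p, o−3=l, k−6=e.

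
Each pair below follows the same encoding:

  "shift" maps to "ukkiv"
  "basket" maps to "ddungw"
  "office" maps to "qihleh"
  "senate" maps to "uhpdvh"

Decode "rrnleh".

Shifts by position in shift: pos 0: s→u (+2), pos 1: h→k (+3), pos 2: i→k (+2), pos 3: f→i (+3) — repeating every 2. A repeating key of period 2 is used — shifts +2, +3 over and over.
Undoing it on rrnleh: r−2=p, r−3=o, n−2=l, l−3=i, e−2=c, h−3=e.

police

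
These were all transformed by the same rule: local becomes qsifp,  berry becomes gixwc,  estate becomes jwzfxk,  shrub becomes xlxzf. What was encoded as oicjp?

It's a Vigenère-style cipher with numeric key [5,4,6]: position i shifts by key[i mod 3].
Decoding oicjp: o−5=j, i−4=e, c−6=w, j−5=e, p−4=l.

jewel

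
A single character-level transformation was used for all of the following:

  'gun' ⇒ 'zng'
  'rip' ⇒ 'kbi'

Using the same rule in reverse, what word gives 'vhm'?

cot

Each letter is shifted forward by 19 in the alphabet (a Caesar shift of +19).
Reversing it on vhm: v−19=c, h−19=o, m−19=t.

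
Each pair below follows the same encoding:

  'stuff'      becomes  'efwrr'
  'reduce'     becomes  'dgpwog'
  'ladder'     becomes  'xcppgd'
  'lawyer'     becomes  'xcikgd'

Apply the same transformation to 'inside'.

kzekpg

The rule splits by letter class: vowels +2, consonants +12.
Applying it to inside: i(vowel)+2=k, n(cons)+12=z, s(cons)+12=e, i(vowel)+2=k, d(cons)+12=p, e(vowel)+2=g.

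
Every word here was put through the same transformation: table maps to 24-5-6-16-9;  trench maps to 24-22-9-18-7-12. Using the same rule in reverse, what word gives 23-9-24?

t is letter #20 and maps to 24: an offset of 4. Letters become their 1-based position plus 4 (so a→5, b→6, …).
Reversing it on 23-9-24: 23→(23−4)÷1=19=s, 9→(9−4)÷1=5=e, 24→(24−4)÷1=20=t.

set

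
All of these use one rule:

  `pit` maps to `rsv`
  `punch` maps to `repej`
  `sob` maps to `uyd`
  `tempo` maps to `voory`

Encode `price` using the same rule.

rtseo

The shift depends on letter class: consonant p→r is +2, but vowel i→s is +10. Vowels shift forward by 10 and consonants shift forward by 2.
For price: p(cons)+2=r, r(cons)+2=t, i(vowel)+10=s, c(cons)+2=e, e(vowel)+10=o.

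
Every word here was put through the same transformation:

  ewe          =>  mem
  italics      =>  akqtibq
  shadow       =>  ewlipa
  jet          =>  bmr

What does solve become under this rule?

mdtwa

Read the word backwards and shift each letter +8.
For solve: reverse → evlos; then shift: e+8=m, v+8=d, l+8=t, o+8=w, s+8=a.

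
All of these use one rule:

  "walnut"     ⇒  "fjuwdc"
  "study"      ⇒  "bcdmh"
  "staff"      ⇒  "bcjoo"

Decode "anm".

red

Compare letters: w→f is +9, a→j is +9, l→u is +9 — a constant shift. It's a constant shift of +9 (ROT9).
Decoding anm: a−9=r, n−9=e, m−9=d.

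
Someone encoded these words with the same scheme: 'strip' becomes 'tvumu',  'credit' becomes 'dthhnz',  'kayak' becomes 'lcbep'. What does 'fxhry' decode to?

In strip: s→t is +1, t→v is +2, r→u is +3, i→m is +4 — the shift increases by 1 each position. Each letter shifts forward by (position + 1), i.e. 1, 2, 3, … — the shift grows by one for each successive letter.
Undoing it on fxhry: f−1=e, x−2=v, h−3=e, r−4=n, y−5=t.

event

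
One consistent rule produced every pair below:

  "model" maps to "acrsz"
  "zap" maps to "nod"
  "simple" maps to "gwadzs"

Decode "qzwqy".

Compare letters: m→a is +14, o→c is +14, d→r is +14 — a constant shift. This is a Caesar cipher with shift 14.
Undoing it on qzwqy: q−14=c, z−14=l, w−14=i, q−14=c, y−14=k.

click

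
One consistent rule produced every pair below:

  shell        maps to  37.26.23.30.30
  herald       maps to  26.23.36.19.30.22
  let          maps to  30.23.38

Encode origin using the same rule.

33.36.27.25.27.32

s is letter #19 and maps to 37: an offset of 18. Each letter is replaced by its alphabet position (a=1..z=26) + 18.
Applying it to origin: o=15→33, r=18→36, i=9→27, g=7→25, i=9→27, n=14→32.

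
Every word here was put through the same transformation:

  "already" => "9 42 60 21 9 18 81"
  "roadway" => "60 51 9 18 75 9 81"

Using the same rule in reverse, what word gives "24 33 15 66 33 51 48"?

Each letter becomes 3×(its alphabet position, a=1..z=26) + 6.
Reversing it on 24 33 15 66 33 51 48: 24→(24−6)÷3=6=f, 33→(33−6)÷3=9=i, 15→(15−6)÷3=3=c, 66→(66−6)÷3=20=t, 33→(33−6)÷3=9=i, 51→(51−6)÷3=15=o, 48→(48−6)÷3=14=n.

fiction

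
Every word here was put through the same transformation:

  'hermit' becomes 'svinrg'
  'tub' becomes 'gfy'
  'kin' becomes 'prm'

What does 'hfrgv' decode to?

Each pair mirrors across the alphabet (h↔s, e↔v, r↔i): positions sum to 25. Letters are reflected about the middle of the alphabet (position → 25−position): Atbash.
Decoding hfrgv: h↔s, f↔u, r↔i, g↔t, v↔e.

suite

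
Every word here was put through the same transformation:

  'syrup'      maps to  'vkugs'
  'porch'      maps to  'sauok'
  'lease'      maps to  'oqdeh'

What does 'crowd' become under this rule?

Shifts by position in syrup: pos 0: s→v (+3), pos 1: y→k (+12), pos 2: r→u (+3), pos 3: u→g (+12) — repeating every 2. A repeating key of period 2 is used — shifts +3, +12 over and over.
Applying it to crowd: c+3=f, r+12=d, o+3=r, w+12=i, d+3=g.

fdrig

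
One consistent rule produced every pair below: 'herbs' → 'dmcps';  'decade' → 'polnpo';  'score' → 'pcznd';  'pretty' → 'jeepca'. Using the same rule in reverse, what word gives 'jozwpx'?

melody

Two steps: reverse the string, then apply a Caesar shift of +11.
Undoing it on jozwpx: shift back: j−11=y, o−11=d, z−11=o, w−11=l, p−11=e, x−11=m → ydolem; then reverse → melody.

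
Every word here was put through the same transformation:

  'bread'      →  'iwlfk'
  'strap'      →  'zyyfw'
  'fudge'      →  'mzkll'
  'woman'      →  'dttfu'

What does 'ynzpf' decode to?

risky

Shifts by position in bread: pos 0: b→i (+7), pos 1: r→w (+5), pos 2: e→l (+7), pos 3: a→f (+5) — repeating every 2. The shifts repeat in a cycle of length 2: positions 0,1,… shift by +7, +5, then the pattern repeats.
Undoing it on ynzpf: y−7=r, n−5=i, z−7=s, p−5=k, f−7=y.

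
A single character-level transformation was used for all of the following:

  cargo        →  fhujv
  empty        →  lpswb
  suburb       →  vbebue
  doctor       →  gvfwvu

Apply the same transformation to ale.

The shift depends on letter class: consonant c→f is +3, but vowel a→h is +7. The rule splits by letter class: vowels +7, consonants +3.
For ale: a(vowel)+7=h, l(cons)+3=o, e(vowel)+7=l.

hol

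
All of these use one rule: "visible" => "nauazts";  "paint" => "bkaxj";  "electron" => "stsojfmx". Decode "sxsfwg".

energy

This is an affine cipher: with a=0,…,z=25, each position x becomes (15x+10) mod 26.
Reversing it on sxsfwg: s(18)→7·(18−10)≡4=e; x(23)→7·(23−10)≡13=n; s(18)→7·(18−10)≡4=e; f(5)→7·(5−10)≡17=r; w(22)→7·(22−10)≡6=g; g(6)→7·(6−10)≡24=y (all mod 26).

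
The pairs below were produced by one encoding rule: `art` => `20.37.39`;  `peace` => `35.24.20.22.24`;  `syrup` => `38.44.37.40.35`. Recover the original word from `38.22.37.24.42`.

screw

a is letter #1 and maps to 20: an offset of 19. Each letter is replaced by its alphabet position (a=1..z=26) + 19.
Decoding 38.22.37.24.42: 38→(38−19)÷1=19=s, 22→(22−19)÷1=3=c, 37→(37−19)÷1=18=r, 24→(24−19)÷1=5=e, 42→(42−19)÷1=23=w.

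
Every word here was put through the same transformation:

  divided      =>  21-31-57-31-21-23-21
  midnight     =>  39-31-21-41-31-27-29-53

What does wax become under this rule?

d(#4)→21 and i(#9)→31: differences scale by 2, so n = 2·pos + 13. With a=1..z=26, the number is 2·pos + 13.
Applying it to wax: w=23→59, a=1→15, x=24→61.

59-15-61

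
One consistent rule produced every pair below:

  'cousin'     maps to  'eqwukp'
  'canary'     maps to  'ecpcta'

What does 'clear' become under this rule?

Compare letters: c→e is +2, o→q is +2, u→w is +2 — a constant shift. It's a constant shift of +2 (ROT2).
On clear: c+2=e, l+2=n, e+2=g, a+2=c, r+2=t.

engct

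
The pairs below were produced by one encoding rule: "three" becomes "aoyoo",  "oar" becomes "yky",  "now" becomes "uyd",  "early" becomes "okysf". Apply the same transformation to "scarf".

zjkym

The rule splits by letter class: vowels +10, consonants +7.
Applying it to scarf: s(cons)+7=z, c(cons)+7=j, a(vowel)+10=k, r(cons)+7=y, f(cons)+7=m.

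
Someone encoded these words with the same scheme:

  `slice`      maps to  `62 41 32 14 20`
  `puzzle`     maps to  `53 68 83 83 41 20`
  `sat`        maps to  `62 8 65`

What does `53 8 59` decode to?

par

s(#19)→62 and l(#12)→41: differences scale by 3, so n = 3·pos + 5. With a=1..z=26, the number is 3·pos + 5.
Decoding 53 8 59: 53→(53−5)÷3=16=p, 8→(8−5)÷3=1=a, 59→(59−5)÷3=18=r.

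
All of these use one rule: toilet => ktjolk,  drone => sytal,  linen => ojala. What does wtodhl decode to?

volume

t(19)→k(10) and o(14)→t(19) fit y≡19x+13 (mod 26); the inverse of 19 mod 26 is 11. Each letter's alphabet position (a=0..z=25) is mapped through 19·x+13 mod 26 — an affine cipher.
Decoding wtodhl: w(22)→11·(22−13)≡21=v; t(19)→11·(19−13)≡14=o; o(14)→11·(14−13)≡11=l; d(3)→11·(3−13)≡20=u; h(7)→11·(7−13)≡12=m; l(11)→11·(11−13)≡4=e (all mod 26).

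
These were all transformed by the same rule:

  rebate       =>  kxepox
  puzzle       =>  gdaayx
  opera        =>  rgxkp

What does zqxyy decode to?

shell

r(17)→k(10) and e(4)→x(23) fit y≡15x+15 (mod 26); the inverse of 15 mod 26 is 7. This is an affine cipher: with a=0,…,z=25, each position x becomes (15x+15) mod 26.
Decoding zqxyy: z(25)→7·(25−15)≡18=s; q(16)→7·(16−15)≡7=h; x(23)→7·(23−15)≡4=e; y(24)→7·(24−15)≡11=l; y(24)→7·(24−15)≡11=l (all mod 26).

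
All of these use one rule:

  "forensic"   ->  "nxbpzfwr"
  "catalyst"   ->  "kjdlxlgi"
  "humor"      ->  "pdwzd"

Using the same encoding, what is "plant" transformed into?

xukyf

In forensic: f→n is +8, o→x is +9, r→b is +10, e→p is +11 — the shift increases by 1 each position. Letter i (0-indexed) is shifted by i+8, so successive shifts are 8, 9, 10, ….
On plant: p+8=x, l+9=u, a+10=k, n+11=y, t+12=f.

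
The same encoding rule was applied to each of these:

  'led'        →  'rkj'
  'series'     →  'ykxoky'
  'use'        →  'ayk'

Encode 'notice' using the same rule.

tuzoik

Compare letters: l→r is +6, e→k is +6, d→j is +6 — a constant shift. It's a constant shift of +6 (ROT6).
For notice: n+6=t, o+6=u, t+6=z, i+6=o, c+6=i, e+6=k.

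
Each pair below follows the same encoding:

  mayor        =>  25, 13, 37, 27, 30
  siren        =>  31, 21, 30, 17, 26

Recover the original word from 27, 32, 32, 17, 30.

m is letter #13 and maps to 25: an offset of 12. The number is (letter's place in the alphabet, a=1) + 12.
Decoding 27, 32, 32, 17, 30: 27→(27−12)÷1=15=o, 32→(32−12)÷1=20=t, 32→(32−12)÷1=20=t, 17→(17−12)÷1=5=e, 30→(30−12)÷1=18=r.

otter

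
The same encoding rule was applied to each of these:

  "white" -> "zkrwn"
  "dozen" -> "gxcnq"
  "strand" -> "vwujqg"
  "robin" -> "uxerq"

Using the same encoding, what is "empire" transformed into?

The shift depends on letter class: consonant w→z is +3, but vowel i→r is +9. Vowels shift forward by 9 and consonants shift forward by 3.
On empire: e(vowel)+9=n, m(cons)+3=p, p(cons)+3=s, i(vowel)+9=r, r(cons)+3=u, e(vowel)+9=n.

npsrun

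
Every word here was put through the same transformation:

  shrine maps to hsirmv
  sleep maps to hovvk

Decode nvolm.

melon

Each pair mirrors across the alphabet (s↔h, h↔s, r↔i): positions sum to 25. This is the alphabet-reversal cipher (Atbash): a becomes z, b becomes y, etc.
Reversing it on nvolm: n↔m, v↔e, o↔l, l↔o, m↔n.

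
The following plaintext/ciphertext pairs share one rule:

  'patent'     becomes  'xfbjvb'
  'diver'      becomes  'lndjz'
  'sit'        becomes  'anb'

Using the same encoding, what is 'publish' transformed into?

Vowels shift forward by 5 and consonants shift forward by 8.
On publish: p(cons)+8=x, u(vowel)+5=z, b(cons)+8=j, l(cons)+8=t, i(vowel)+5=n, s(cons)+8=a, h(cons)+8=p.

xzjtnap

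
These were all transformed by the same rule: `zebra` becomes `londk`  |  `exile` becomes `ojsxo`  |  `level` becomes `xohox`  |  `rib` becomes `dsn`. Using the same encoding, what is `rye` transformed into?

The shift depends on letter class: consonant z→l is +12, but vowel e→o is +10. Two shifts are in play — +10 for a/e/i/o/u, +12 for every other letter.
Applying it to rye: r(cons)+12=d, y(cons)+12=k, e(vowel)+10=o.

dko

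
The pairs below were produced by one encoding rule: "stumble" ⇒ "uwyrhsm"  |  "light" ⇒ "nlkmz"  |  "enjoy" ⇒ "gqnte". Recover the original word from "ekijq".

In stumble: s→u is +2, t→w is +3, u→y is +4, m→r is +5 — the shift increases by 1 each position. Each letter shifts forward by (position + 2), i.e. 2, 3, 4, … — the shift grows by one for each successive letter.
Reversing it on ekijq: e−2=c, k−3=h, i−4=e, j−5=e, q−6=k.

cheek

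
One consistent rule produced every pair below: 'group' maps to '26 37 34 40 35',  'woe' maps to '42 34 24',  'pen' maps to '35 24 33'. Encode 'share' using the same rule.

38 27 20 37 24

Letters become their 1-based position plus 19 (so a→20, b→21, …).
For share: s=19→38, h=8→27, a=1→20, r=18→37, e=5→24.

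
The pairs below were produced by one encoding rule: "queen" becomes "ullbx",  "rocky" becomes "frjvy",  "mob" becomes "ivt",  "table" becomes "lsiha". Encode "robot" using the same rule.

The output letters match the input read backwards, each shifted +7: queen reversed is neeuq. Read the word backwards and shift each letter +7.
On robot: reverse → tobor; then shift: t+7=a, o+7=v, b+7=i, o+7=v, r+7=y.

avivy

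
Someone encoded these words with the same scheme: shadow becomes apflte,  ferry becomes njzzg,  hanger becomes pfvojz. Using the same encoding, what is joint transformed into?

The rule splits by letter class: vowels +5, consonants +8.
Applying it to joint: j(cons)+8=r, o(vowel)+5=t, i(vowel)+5=n, n(cons)+8=v, t(cons)+8=b.

rtnvb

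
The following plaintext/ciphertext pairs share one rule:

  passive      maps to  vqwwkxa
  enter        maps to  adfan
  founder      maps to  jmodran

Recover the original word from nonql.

Treating letters as 0–25, the rule is x ↦ 9x + 16 (mod 26).
Reversing it on nonql: n(13)→3·(13−16)≡17=r; o(14)→3·(14−16)≡20=u; n(13)→3·(13−16)≡17=r; q(16)→3·(16−16)≡0=a; l(11)→3·(11−16)≡11=l (all mod 26).

rural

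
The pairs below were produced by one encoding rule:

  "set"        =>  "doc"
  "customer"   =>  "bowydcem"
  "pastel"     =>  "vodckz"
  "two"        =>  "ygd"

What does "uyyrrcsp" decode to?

fishhook

The output letters match the input read backwards, each shifted +10: set reversed is tes. Read the word backwards and shift each letter +10.
Reversing it on uyyrrcsp: shift back: u−10=k, y−10=o, y−10=o, r−10=h, r−10=h, c−10=s, s−10=i, p−10=f → koohhsif; then reverse → fishhook.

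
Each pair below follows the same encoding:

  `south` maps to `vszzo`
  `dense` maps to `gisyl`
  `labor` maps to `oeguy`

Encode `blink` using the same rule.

epntr

In south: s→v is +3, o→s is +4, u→z is +5, t→z is +6 — the shift increases by 1 each position. The shift increases by 1 at each position, starting from +3: 3, 4, 5, ….
On blink: b+3=e, l+4=p, i+5=n, n+6=t, k+7=r.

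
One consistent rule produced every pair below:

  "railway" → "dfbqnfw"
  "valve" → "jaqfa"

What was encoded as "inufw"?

The output letters match the input read backwards, each shifted +5: railway reversed is yawliar. Read the word backwards and shift each letter +5.
Reversing it on inufw: shift back: i−5=d, n−5=i, u−5=p, f−5=a, w−5=r → dipar; then reverse → rapid.

rapid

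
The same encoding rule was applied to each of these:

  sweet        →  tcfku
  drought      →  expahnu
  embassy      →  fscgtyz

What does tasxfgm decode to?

surreal

Shifts by position in sweet: pos 0: s→t (+1), pos 1: w→c (+6), pos 2: e→f (+1), pos 3: e→k (+6) — repeating every 2. It's a Vigenère-style cipher with numeric key [1,6]: position i shifts by key[i mod 2].
Reversing it on tasxfgm: t−1=s, a−6=u, s−1=r, x−6=r, f−1=e, g−6=a, m−1=l.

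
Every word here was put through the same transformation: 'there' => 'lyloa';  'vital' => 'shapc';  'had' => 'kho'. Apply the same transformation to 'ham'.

tho

The output letters match the input read backwards, each shifted +7: there reversed is ereht. The word is reversed, then every letter is shifted forward by 7.
On ham: reverse → mah; then shift: m+7=t, a+7=h, h+7=o.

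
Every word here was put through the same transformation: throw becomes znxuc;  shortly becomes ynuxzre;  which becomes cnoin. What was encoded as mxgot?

Each letter is shifted forward by 6 in the alphabet (a Caesar shift of +6).
Decoding mxgot: m−6=g, x−6=r, g−6=a, o−6=i, t−6=n.

grain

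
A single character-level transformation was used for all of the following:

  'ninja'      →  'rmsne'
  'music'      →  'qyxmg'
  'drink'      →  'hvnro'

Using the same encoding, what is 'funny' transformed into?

jysrc

Shifts by position in ninja: pos 0: n→r (+4), pos 1: i→m (+4), pos 2: n→s (+5), pos 3: j→n (+4), pos 4: a→e (+4) — repeating every 3. A repeating key of period 3 is used — shifts +4, +4, +5 over and over.
Applying it to funny: f+4=j, u+4=y, n+5=s, n+4=r, y+4=c.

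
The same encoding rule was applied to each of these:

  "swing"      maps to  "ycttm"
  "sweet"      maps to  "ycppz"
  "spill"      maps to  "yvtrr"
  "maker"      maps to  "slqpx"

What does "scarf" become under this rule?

The shift depends on letter class: consonant s→y is +6, but vowel i→t is +11. The rule splits by letter class: vowels +11, consonants +6.
On scarf: s(cons)+6=y, c(cons)+6=i, a(vowel)+11=l, r(cons)+6=x, f(cons)+6=l.

yilxl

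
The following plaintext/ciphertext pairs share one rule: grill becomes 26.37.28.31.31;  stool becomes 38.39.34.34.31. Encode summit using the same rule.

38.40.32.32.28.39

Letters become their 1-based position plus 19 (so a→20, b→21, …).
For summit: s=19→38, u=21→40, m=13→32, m=13→32, i=9→28, t=20→39.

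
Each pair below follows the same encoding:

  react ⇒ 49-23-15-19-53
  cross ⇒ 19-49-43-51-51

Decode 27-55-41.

r(#18)→49 and e(#5)→23: differences scale by 2, so n = 2·pos + 13. With a=1..z=26, the number is 2·pos + 13.
Reversing it on 27-55-41: 27→(27−13)÷2=7=g, 55→(55−13)÷2=21=u, 41→(41−13)÷2=14=n.

gun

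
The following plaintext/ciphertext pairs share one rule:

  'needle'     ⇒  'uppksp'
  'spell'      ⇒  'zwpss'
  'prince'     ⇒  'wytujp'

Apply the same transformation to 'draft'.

kylma

The shift depends on letter class: consonant n→u is +7, but vowel e→p is +11. Vowels shift forward by 11 and consonants shift forward by 7.
For draft: d(cons)+7=k, r(cons)+7=y, a(vowel)+11=l, f(cons)+7=m, t(cons)+7=a.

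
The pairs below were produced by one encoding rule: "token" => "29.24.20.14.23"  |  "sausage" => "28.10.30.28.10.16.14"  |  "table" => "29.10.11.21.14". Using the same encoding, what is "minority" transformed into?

22.18.23.24.27.18.29.34

t is letter #20 and maps to 29: an offset of 9. The number is (letter's place in the alphabet, a=1) + 9.
Applying it to minority: m=13→22, i=9→18, n=14→23, o=15→24, r=18→27, i=9→18, t=20→29, y=25→34.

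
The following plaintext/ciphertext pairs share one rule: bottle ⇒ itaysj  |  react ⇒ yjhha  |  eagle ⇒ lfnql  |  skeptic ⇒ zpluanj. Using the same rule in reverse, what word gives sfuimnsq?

Shifts by position in bottle: pos 0: b→i (+7), pos 1: o→t (+5), pos 2: t→a (+7), pos 3: t→y (+5) — repeating every 2. It's a Vigenère-style cipher with numeric key [7,5]: position i shifts by key[i mod 2].
Reversing it on sfuimnsq: s−7=l, f−5=a, u−7=n, i−5=d, m−7=f, n−5=i, s−7=l, q−5=l.

landfill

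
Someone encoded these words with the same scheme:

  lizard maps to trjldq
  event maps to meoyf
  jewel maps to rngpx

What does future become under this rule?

nddfdr

Each letter shifts forward by (position + 8), i.e. 8, 9, 10, … — the shift grows by one for each successive letter.
On future: f+8=n, u+9=d, t+10=d, u+11=f, r+12=d, e+13=r.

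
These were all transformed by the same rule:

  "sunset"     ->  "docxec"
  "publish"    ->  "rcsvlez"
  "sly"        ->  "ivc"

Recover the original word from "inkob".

The output letters match the input read backwards, each shifted +10: sunset reversed is tesnus. Two steps: reverse the string, then apply a Caesar shift of +10.
Decoding inkob: shift back: i−10=y, n−10=d, k−10=a, o−10=e, b−10=r → ydaer; then reverse → ready.

ready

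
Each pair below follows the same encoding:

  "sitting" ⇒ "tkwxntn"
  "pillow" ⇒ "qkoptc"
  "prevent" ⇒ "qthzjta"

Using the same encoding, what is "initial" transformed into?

jplxngs

Each letter shifts forward by (position + 1), i.e. 1, 2, 3, … — the shift grows by one for each successive letter.
For initial: i+1=j, n+2=p, i+3=l, t+4=x, i+5=n, a+6=g, l+7=s.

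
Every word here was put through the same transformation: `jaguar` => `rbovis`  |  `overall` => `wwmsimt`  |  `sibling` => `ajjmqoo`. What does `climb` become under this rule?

kmqnj

Shifts by position in jaguar: pos 0: j→r (+8), pos 1: a→b (+1), pos 2: g→o (+8), pos 3: u→v (+1) — repeating every 2. A repeating key of period 2 is used — shifts +8, +1 over and over.
Applying it to climb: c+8=k, l+1=m, i+8=q, m+1=n, b+8=j.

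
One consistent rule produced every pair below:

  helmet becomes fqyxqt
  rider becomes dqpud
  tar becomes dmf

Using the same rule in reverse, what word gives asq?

ego

The output letters match the input read backwards, each shifted +12: helmet reversed is temleh. Two steps: reverse the string, then apply a Caesar shift of +12.
Undoing it on asq: shift back: a−12=o, s−12=g, q−12=e → oge; then reverse → ego.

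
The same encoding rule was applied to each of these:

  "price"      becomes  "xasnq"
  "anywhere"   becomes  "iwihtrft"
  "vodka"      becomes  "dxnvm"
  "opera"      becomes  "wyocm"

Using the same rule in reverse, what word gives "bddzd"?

tutor

In price: p→x is +8, r→a is +9, i→s is +10, c→n is +11 — the shift increases by 1 each position. Each letter shifts forward by (position + 8), i.e. 8, 9, 10, … — the shift grows by one for each successive letter.
Reversing it on bddzd: b−8=t, d−9=u, d−10=t, z−11=o, d−12=r.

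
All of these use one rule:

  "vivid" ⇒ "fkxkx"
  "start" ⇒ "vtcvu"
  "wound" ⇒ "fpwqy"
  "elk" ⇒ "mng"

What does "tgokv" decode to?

The output letters match the input read backwards, each shifted +2: vivid reversed is diviv. The word is reversed, then every letter is shifted forward by 2.
Decoding tgokv: shift back: t−2=r, g−2=e, o−2=m, k−2=i, v−2=t → remit; then reverse → timer.

timer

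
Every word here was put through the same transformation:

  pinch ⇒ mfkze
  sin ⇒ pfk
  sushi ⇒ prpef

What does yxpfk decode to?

basin

Compare letters: p→m is +23, i→f is +23, n→k is +23 — a constant shift. Every letter moves 23 places later in the alphabet, wrapping around z→a.
Reversing it on yxpfk: y−23=b, x−23=a, p−23=s, f−23=i, k−23=n.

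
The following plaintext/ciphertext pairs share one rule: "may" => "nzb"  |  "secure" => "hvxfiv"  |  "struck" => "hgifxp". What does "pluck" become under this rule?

This is the alphabet-reversal cipher (Atbash): a becomes z, b becomes y, etc.
For pluck: p↔k, l↔o, u↔f, c↔x, k↔p.

kofxp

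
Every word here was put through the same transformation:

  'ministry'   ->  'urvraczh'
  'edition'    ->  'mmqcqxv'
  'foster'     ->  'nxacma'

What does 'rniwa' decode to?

jeans

A repeating key of period 2 is used — shifts +8, +9 over and over.
Decoding rniwa: r−8=j, n−9=e, i−8=a, w−9=n, a−8=s.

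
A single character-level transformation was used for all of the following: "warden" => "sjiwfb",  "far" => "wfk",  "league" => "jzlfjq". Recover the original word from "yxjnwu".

priest

Two steps: reverse the string, then apply a Caesar shift of +5.
Decoding yxjnwu: shift back: y−5=t, x−5=s, j−5=e, n−5=i, w−5=r, u−5=p → tseirp; then reverse → priest.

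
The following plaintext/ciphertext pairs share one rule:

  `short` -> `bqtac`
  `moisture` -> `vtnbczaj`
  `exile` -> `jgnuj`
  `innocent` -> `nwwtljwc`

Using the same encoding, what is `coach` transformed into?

ltflq

The shift depends on letter class: consonant s→b is +9, but vowel o→t is +5. The rule splits by letter class: vowels +5, consonants +9.
Applying it to coach: c(cons)+9=l, o(vowel)+5=t, a(vowel)+5=f, c(cons)+9=l, h(cons)+9=q.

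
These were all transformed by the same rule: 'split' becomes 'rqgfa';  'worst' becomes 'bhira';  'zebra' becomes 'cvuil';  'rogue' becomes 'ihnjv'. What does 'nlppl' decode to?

Each letter's alphabet position (a=0..z=25) is mapped through 9·x+11 mod 26 — an affine cipher.
Decoding nlppl: n(13)→3·(13−11)≡6=g; l(11)→3·(11−11)≡0=a; p(15)→3·(15−11)≡12=m; p(15)→3·(15−11)≡12=m; l(11)→3·(11−11)≡0=a (all mod 26).

gamma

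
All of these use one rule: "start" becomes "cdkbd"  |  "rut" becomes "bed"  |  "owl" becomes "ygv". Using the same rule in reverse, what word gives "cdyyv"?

stool

This is a Caesar cipher with shift 10.
Decoding cdyyv: c−10=s, d−10=t, y−10=o, y−10=o, v−10=l.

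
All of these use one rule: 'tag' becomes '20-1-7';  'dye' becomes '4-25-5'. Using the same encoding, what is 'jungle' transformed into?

t is letter #20 and maps to 20: an offset of 0. Letters become their 1-indexed alphabet positions: a=1 … z=26.
Applying it to jungle: j=10→10, u=21→21, n=14→14, g=7→7, l=12→12, e=5→5.

10-21-14-7-12-5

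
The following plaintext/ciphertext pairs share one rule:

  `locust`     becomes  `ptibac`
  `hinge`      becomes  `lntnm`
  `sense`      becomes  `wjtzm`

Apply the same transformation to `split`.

wurpb

In locust: l→p is +4, o→t is +5, c→i is +6, u→b is +7 — the shift increases by 1 each position. Letter i (0-indexed) is shifted by i+4, so successive shifts are 4, 5, 6, ….
Applying it to split: s+4=w, p+5=u, l+6=r, i+7=p, t+8=b.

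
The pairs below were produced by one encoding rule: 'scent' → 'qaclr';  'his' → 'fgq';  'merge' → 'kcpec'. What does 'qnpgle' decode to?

Compare letters: s→q is +24, c→a is +24, e→c is +24 — a constant shift. It's a constant shift of +24 (ROT24).
Decoding qnpgle: q−24=s, n−24=p, p−24=r, g−24=i, l−24=n, e−24=g.

spring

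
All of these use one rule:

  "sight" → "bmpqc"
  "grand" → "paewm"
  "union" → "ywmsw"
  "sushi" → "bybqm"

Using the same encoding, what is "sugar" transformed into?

The shift depends on letter class: consonant s→b is +9, but vowel i→m is +4. The rule splits by letter class: vowels +4, consonants +9.
On sugar: s(cons)+9=b, u(vowel)+4=y, g(cons)+9=p, a(vowel)+4=e, r(cons)+9=a.

bypea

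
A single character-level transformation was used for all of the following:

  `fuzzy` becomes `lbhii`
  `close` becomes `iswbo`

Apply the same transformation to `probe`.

vywko

In fuzzy: f→l is +6, u→b is +7, z→h is +8, z→i is +9 — the shift increases by 1 each position. Letter i (0-indexed) is shifted by i+6, so successive shifts are 6, 7, 8, ….
Applying it to probe: p+6=v, r+7=y, o+8=w, b+9=k, e+10=o.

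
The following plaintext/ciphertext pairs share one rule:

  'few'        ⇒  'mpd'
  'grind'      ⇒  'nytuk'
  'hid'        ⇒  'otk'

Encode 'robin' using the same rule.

The shift depends on letter class: consonant f→m is +7, but vowel e→p is +11. Two shifts are in play — +11 for a/e/i/o/u, +7 for every other letter.
On robin: r(cons)+7=y, o(vowel)+11=z, b(cons)+7=i, i(vowel)+11=t, n(cons)+7=u.

yzitu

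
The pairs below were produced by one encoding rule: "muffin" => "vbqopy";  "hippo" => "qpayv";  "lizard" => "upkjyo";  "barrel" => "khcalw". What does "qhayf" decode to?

happy

Shifts by position in muffin: pos 0: m→v (+9), pos 1: u→b (+7), pos 2: f→q (+11), pos 3: f→o (+9), pos 4: i→p (+7), pos 5: n→y (+11) — repeating every 3. The shifts repeat in a cycle of length 3: positions 0,1,… shift by +9, +7, +11, then the pattern repeats.
Undoing it on qhayf: q−9=h, h−7=a, a−11=p, y−9=p, f−7=y.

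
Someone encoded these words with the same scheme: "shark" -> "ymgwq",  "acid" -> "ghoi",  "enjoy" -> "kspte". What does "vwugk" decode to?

probe

Shifts by position in shark: pos 0: s→y (+6), pos 1: h→m (+5), pos 2: a→g (+6), pos 3: r→w (+5) — repeating every 2. A repeating key of period 2 is used — shifts +6, +5 over and over.
Reversing it on vwugk: v−6=p, w−5=r, u−6=o, g−5=b, k−6=e.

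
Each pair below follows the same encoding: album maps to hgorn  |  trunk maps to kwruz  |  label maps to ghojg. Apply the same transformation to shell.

Treating letters as 0–25, the rule is x ↦ 7x + 7 (mod 26).
On shell: s(18)→7·18+7≡3=d; h(7)→7·7+7≡4=e; e(4)→7·4+7≡9=j; l(11)→7·11+7≡6=g; l(11)→7·11+7≡6=g (all mod 26).

dejgg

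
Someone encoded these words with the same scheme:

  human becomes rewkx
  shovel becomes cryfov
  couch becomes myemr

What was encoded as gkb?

Compare letters: h→r is +10, u→e is +10, m→w is +10 — a constant shift. It's a constant shift of +10 (ROT10).
Decoding gkb: g−10=w, k−10=a, b−10=r.

war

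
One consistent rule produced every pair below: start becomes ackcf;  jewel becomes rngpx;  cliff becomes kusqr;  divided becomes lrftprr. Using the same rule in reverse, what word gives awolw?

In start: s→a is +8, t→c is +9, a→k is +10, r→c is +11 — the shift increases by 1 each position. Each letter shifts forward by (position + 8), i.e. 8, 9, 10, … — the shift grows by one for each successive letter.
Reversing it on awolw: a−8=s, w−9=n, o−10=e, l−11=a, w−12=k.

sneak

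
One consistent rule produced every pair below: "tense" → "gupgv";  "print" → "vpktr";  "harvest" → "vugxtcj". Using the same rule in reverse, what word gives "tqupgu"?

The word is reversed, then every letter is shifted forward by 2.
Undoing it on tqupgu: shift back: t−2=r, q−2=o, u−2=s, p−2=n, g−2=e, u−2=s → rosnes; then reverse → sensor.

sensor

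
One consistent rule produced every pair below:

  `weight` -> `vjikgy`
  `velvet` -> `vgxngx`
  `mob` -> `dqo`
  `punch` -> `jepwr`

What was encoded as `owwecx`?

vacuum

The output letters match the input read backwards, each shifted +2: weight reversed is thgiew. Two steps: reverse the string, then apply a Caesar shift of +2.
Decoding owwecx: shift back: o−2=m, w−2=u, w−2=u, e−2=c, c−2=a, x−2=v → muucav; then reverse → vacuum.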